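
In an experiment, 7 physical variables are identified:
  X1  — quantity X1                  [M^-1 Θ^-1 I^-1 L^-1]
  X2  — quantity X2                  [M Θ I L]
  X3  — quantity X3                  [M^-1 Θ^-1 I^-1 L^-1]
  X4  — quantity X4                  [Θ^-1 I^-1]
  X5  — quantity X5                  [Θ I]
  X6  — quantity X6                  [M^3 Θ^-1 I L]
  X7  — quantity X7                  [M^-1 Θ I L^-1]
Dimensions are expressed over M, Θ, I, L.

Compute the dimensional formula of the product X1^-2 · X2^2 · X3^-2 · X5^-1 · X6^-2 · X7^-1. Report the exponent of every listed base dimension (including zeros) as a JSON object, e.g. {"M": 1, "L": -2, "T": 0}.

{"M": 1, "Θ": 6, "I": 2, "L": 5}

Exponent matrix [M,Θ,I,L] × [X1,X2,X3,X4,X5,X6,X7]:
  M: [-1  1 -1  0  0  3 -1]
  Θ: [-1  1 -1 -1  1 -1  1]
  I: [-1  1 -1 -1  1  1  1]
  L: [-1  1 -1  0  0  1 -1]
  [M]: (-2)·-1+(2)·1+(-2)·-1+(-1)·0+(-2)·3+(-1)·-1 = 1
  [Θ]: (-2)·-1+(2)·1+(-2)·-1+(-1)·1+(-2)·-1+(-1)·1 = 6
  [I]: (-2)·-1+(2)·1+(-2)·-1+(-1)·1+(-2)·1+(-1)·1 = 2
  [L]: (-2)·-1+(2)·1+(-2)·-1+(-1)·0+(-2)·1+(-1)·-1 = 5
⇒ M Θ^6 I^2 L^5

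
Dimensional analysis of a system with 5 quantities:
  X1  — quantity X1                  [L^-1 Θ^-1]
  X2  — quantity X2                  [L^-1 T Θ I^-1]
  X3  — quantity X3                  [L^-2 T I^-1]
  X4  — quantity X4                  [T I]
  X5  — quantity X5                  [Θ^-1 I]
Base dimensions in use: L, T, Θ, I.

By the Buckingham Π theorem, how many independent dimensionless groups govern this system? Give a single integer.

2

Write exponents as rows L,T,Θ,I / cols X1,X2,X3,X4,X5:
  L: [-1 -1 -2  0  0]
  T: [ 0  1  1  1  0]
  Θ: [-1  1  0  0 -1]
  I: [ 0 -1 -1  1  1]
RREF → pivots at {X1,X2,X4} ⇒ r = 3
n=5, r=3 ⇒ 2 dimensionless groups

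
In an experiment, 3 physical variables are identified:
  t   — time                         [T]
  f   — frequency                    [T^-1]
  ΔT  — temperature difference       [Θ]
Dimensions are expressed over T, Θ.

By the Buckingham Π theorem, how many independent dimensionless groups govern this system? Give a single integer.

1

Exponent matrix [T,Θ] × [t,f,ΔT]:
  T: [ 1 -1  0]
  Θ: [ 0  0  1]
RREF → pivots at {t,ΔT} ⇒ r = 2
3 vars − rank 2 = 1 Π group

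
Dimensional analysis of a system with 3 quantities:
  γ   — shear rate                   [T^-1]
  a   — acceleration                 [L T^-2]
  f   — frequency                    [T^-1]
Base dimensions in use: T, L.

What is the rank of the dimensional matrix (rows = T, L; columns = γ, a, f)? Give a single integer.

2

Write exponents as rows T,L / cols γ,a,f:
  T: [-1 -2 -1]
  L: [ 0  1  0]
Row reduction gives pivot columns γ,a; rank = 2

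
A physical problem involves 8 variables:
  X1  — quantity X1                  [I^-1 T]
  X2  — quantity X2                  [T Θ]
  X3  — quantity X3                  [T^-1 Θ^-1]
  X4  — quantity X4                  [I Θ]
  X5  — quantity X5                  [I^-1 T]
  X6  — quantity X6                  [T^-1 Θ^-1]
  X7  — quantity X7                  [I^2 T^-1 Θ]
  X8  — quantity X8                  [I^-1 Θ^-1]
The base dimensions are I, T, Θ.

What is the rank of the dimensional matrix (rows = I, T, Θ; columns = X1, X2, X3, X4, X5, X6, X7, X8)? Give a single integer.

2

Exponent matrix [I,T,Θ] × [X1,X2,X3,X4,X5,X6,X7,X8]:
  I: [-1  0  0  1 -1  0  2 -1]
  T: [ 1  1 -1  0  1 -1 -1  0]
  Θ: [ 0  1 -1  1  0 -1  1 -1]
Row reduction gives pivot columns X1,X2; rank = 2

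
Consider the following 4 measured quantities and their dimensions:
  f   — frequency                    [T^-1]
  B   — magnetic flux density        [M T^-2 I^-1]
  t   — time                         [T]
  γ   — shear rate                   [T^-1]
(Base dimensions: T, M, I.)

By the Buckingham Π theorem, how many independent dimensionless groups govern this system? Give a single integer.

2

Dimensional matrix (T×M×I by f×B×t×γ):
  T: [-1 -2  1 -1]
  M: [ 0  1  0  0]
  I: [ 0 -1  0  0]
Row reduction gives pivot columns f,B; rank = 2
Π count = n − r = 4 − 2 = 2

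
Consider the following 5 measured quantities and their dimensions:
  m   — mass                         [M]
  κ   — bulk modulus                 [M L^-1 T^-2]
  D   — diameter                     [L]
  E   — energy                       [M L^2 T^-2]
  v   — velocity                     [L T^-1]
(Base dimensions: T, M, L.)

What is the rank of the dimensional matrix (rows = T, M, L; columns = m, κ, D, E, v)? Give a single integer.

3

Exponent matrix [T,M,L] × [m,κ,D,E,v]:
  T: [ 0 -2  0 -2 -1]
  M: [ 1  1  0  1  0]
  L: [ 0 -1  1  2  1]
RREF → pivots at {m,κ,D} ⇒ r = 3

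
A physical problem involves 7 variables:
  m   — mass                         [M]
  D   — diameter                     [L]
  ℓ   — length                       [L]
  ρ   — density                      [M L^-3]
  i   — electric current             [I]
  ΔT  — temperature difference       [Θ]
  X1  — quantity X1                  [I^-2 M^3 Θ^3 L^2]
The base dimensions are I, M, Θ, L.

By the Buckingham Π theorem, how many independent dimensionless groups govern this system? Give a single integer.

3

Write exponents as rows I,M,Θ,L / cols m,D,ℓ,ρ,i,ΔT,X1:
  I: [ 0  0  0  0  1  0 -2]
  M: [ 1  0  0  1  0  0  3]
  Θ: [ 0  0  0  0  0  1  3]
  L: [ 0  1  1 -3  0  0  2]
RREF → pivots at {m,D,i,ΔT} ⇒ r = 4
n=7, r=4 ⇒ 3 dimensionless groups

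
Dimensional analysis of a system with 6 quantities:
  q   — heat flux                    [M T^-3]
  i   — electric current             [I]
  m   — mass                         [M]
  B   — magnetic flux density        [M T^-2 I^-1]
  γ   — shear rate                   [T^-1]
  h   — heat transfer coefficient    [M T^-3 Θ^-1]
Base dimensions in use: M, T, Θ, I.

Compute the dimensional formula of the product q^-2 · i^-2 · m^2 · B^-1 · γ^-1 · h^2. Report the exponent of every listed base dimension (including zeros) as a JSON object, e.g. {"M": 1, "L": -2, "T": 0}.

{"M": 1, "T": 3, "Θ": -2, "I": -1}

Dimensional matrix (M×T×Θ×I by q×i×m×B×γ×h):
  M: [ 1  0  1  1  0  1]
  T: [-3  0  0 -2 -1 -3]
  Θ: [ 0  0  0  0  0 -1]
  I: [ 0  1  0 -1  0  0]
  [M]: (-2)·1+(-2)·0+(2)·1+(-1)·1+(-1)·0+(2)·1 = 1
  [T]: (-2)·-3+(-2)·0+(2)·0+(-1)·-2+(-1)·-1+(2)·-3 = 3
  [Θ]: (-2)·0+(-2)·0+(2)·0+(-1)·0+(-1)·0+(2)·-1 = -2
  [I]: (-2)·0+(-2)·1+(2)·0+(-1)·-1+(-1)·0+(2)·0 = -1
⇒ M T^3 Θ^-2 I^-1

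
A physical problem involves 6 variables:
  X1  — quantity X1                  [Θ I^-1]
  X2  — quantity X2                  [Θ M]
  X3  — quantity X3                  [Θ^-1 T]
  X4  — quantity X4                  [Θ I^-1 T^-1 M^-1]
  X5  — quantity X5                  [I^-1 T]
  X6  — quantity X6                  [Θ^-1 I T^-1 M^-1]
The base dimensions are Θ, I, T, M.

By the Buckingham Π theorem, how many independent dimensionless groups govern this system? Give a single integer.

3

Write exponents as rows Θ,I,T,M / cols X1,X2,X3,X4,X5,X6:
  Θ: [ 1  1 -1  1  0 -1]
  I: [-1  0  0 -1 -1  1]
  T: [ 0  0  1 -1  1 -1]
  M: [ 0  1  0 -1  0 -1]
Echelon form has 3 nonzero rows (pivots: X1,X2,X3)
6 vars − rank 3 = 3 Π groups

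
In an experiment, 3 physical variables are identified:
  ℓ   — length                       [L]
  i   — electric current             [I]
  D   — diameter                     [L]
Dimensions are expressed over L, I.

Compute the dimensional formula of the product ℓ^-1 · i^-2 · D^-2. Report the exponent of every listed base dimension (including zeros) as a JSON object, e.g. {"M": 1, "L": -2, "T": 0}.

Write exponents as rows L,I / cols ℓ,i,D:
  L: [ 1  0  1]
  I: [ 0  1  0]
  [L]: (-1)·1+(-2)·0+(-2)·1 = -3
  [I]: (-1)·0+(-2)·1+(-2)·0 = -2
⇒ L^-3 I^-2

{"L": -3, "I": -2}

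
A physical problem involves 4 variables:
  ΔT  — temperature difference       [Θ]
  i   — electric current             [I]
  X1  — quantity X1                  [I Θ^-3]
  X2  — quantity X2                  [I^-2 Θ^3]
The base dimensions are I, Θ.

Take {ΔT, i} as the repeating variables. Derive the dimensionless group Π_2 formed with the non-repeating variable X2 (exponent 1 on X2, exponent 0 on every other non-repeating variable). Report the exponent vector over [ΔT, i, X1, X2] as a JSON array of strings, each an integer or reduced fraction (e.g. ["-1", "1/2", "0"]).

Dimensional matrix (I×Θ by ΔT×i×X1×X2):
  I: [ 0  1  1 -2]
  Θ: [ 1  0 -3  3]
RREF → pivots at {ΔT,i} ⇒ r = 2
Repeat: ΔT,i; free: X1,X2
RREF:
  r0: [   1    0   -3    3]
  r1: [   0    1    1   -2]
Fix exponent of X2 at 1, X1 at 0; solve each RREF row for its pivot's exponent:
  r0: exp(ΔT) + (3)·1 = 0 ⇒ exp(ΔT) = -3
  r1: exp(i) + (-2)·1 = 0 ⇒ exp(i) = 2
Π_2 = ΔT^-3 · i^2 · X2

["-3", "2", "0", "1"]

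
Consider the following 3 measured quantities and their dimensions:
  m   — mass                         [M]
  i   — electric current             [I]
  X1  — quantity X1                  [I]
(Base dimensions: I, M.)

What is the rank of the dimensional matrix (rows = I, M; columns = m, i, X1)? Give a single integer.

2

Write exponents as rows I,M / cols m,i,X1:
  I: [ 0  1  1]
  M: [ 1  0  0]
Echelon form has 2 nonzero rows (pivots: m,i)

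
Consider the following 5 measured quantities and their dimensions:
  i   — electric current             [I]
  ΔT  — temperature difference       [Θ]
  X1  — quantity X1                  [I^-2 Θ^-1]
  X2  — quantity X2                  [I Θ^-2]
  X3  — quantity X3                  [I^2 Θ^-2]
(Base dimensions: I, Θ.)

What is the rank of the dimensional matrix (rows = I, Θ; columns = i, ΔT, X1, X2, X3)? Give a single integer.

Exponent matrix [I,Θ] × [i,ΔT,X1,X2,X3]:
  I: [ 1  0 -2  1  2]
  Θ: [ 0  1 -1 -2 -2]
RREF → pivots at {i,ΔT} ⇒ r = 2

2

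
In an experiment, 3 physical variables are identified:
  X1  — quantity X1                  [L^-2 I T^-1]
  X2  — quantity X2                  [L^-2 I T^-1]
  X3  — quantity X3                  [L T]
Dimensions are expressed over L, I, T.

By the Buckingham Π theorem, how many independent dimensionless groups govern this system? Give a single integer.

1

Write exponents as rows L,I,T / cols X1,X2,X3:
  L: [-2 -2  1]
  I: [ 1  1  0]
  T: [-1 -1  1]
Row reduction gives pivot columns X1,X3; rank = 2
3 vars − rank 2 = 1 Π group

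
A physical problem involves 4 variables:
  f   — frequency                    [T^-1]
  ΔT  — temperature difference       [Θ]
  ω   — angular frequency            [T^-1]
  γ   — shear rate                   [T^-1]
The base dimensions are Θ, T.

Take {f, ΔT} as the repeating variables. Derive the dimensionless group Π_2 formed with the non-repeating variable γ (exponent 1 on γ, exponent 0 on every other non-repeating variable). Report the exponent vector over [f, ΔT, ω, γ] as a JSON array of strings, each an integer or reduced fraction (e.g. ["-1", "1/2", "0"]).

Write exponents as rows Θ,T / cols f,ΔT,ω,γ:
  Θ: [ 0  1  0  0]
  T: [-1  0 -1 -1]
Row reduction gives pivot columns f,ΔT; rank = 2
Pivot set = {f,ΔT}, free = {ω,γ}
RREF:
  r0: [   1    0    1    1]
  r1: [   0    1    0    0]
Fix exponent of γ at 1, ω at 0; solve each RREF row for its pivot's exponent:
  r0: exp(f) + (1)·1 = 0 ⇒ exp(f) = -1
  r1: exp(ΔT) + (0)·1 = 0 ⇒ exp(ΔT) = 0
Π_2 = f^-1 · γ

["-1", "0", "0", "1"]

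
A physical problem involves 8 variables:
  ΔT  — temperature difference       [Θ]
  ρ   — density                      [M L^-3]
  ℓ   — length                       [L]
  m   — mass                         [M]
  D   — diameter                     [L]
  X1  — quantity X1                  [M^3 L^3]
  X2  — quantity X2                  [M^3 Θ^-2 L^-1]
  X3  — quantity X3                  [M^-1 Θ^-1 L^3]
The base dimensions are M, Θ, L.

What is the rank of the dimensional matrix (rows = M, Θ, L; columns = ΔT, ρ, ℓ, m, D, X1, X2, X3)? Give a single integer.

Dimensional matrix (M×Θ×L by ΔT×ρ×ℓ×m×D×X1×X2×X3):
  M: [ 0  1  0  1  0  3  3 -1]
  Θ: [ 1  0  0  0  0  0 -2 -1]
  L: [ 0 -3  1  0  1  3 -1  3]
Row reduction gives pivot columns ΔT,ρ,ℓ; rank = 3

3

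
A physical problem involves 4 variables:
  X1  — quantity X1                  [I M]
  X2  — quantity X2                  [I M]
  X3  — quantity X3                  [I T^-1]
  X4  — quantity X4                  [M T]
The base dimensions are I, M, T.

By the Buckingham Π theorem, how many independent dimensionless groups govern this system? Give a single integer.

Write exponents as rows I,M,T / cols X1,X2,X3,X4:
  I: [ 1  1  1  0]
  M: [ 1  1  0  1]
  T: [ 0  0 -1  1]
Row reduction gives pivot columns X1,X3; rank = 2
Π count = n − r = 4 − 2 = 2

2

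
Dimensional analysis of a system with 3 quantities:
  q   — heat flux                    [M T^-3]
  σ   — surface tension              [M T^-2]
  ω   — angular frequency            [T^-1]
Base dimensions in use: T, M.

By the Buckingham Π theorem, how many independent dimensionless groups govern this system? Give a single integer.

1

Exponent matrix [T,M] × [q,σ,ω]:
  T: [-3 -2 -1]
  M: [ 1  1  0]
Echelon form has 2 nonzero rows (pivots: q,σ)
3 vars − rank 2 = 1 Π group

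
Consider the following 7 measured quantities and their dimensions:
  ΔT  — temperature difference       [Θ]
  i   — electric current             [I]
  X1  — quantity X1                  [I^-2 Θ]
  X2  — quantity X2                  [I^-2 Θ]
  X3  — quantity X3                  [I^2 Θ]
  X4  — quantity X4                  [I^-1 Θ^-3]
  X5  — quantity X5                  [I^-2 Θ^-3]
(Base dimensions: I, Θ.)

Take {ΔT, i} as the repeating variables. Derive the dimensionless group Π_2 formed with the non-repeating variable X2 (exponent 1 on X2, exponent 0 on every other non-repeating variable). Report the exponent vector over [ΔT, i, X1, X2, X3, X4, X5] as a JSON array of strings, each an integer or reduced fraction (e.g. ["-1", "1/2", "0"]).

Dimensional matrix (I×Θ by ΔT×i×X1×X2×X3×X4×X5):
  I: [ 0  1 -2 -2  2 -1 -2]
  Θ: [ 1  0  1  1  1 -3 -3]
Row reduction gives pivot columns ΔT,i; rank = 2
Pivot set = {ΔT,i}, free = {X1,X2,X3,X4,X5}
RREF:
  r0: [   1    0    1    1    1   -3   -3]
  r1: [   0    1   -2   -2    2   -1   -2]
Fix exponent of X2 at 1, X1 at 0, X3 at 0, X4 at 0, X5 at 0; solve each RREF row for its pivot's exponent:
  r0: exp(ΔT) + (1)·1 = 0 ⇒ exp(ΔT) = -1
  r1: exp(i) + (-2)·1 = 0 ⇒ exp(i) = 2
Π_2 = ΔT^-1 · i^2 · X2

["-1", "2", "0", "1", "0", "0", "0"]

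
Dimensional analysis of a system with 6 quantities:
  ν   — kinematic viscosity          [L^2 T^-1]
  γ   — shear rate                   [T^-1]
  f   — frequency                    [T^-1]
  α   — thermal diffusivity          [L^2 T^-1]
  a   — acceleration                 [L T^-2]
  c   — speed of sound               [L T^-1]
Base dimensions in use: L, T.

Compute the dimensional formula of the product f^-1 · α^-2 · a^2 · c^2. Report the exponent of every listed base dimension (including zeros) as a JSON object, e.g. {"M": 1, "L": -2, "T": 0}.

Write exponents as rows L,T / cols ν,γ,f,α,a,c:
  L: [ 2  0  0  2  1  1]
  T: [-1 -1 -1 -1 -2 -1]
  [L]: (-1)·0+(-2)·2+(2)·1+(2)·1 = 0
  [T]: (-1)·-1+(-2)·-1+(2)·-2+(2)·-1 = -3
⇒ T^-3

{"L": 0, "T": -3}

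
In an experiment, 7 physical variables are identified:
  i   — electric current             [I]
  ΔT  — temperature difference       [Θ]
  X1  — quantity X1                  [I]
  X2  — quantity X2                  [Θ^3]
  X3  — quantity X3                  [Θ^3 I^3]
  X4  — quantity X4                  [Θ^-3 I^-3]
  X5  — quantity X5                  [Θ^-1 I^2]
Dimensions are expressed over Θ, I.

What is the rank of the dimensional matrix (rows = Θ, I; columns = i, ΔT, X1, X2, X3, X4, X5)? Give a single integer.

Write exponents as rows Θ,I / cols i,ΔT,X1,X2,X3,X4,X5:
  Θ: [ 0  1  0  3  3 -3 -1]
  I: [ 1  0  1  0  3 -3  2]
Echelon form has 2 nonzero rows (pivots: i,ΔT)

2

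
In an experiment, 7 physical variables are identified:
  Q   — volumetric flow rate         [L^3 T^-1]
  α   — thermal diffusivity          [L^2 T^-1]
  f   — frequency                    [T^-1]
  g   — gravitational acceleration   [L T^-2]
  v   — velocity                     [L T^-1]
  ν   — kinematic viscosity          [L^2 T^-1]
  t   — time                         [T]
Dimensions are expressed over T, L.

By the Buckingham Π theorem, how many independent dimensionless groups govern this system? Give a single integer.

Exponent matrix [T,L] × [Q,α,f,g,v,ν,t]:
  T: [-1 -1 -1 -2 -1 -1  1]
  L: [ 3  2  0  1  1  2  0]
RREF → pivots at {Q,α} ⇒ r = 2
7 vars − rank 2 = 5 Π groups

5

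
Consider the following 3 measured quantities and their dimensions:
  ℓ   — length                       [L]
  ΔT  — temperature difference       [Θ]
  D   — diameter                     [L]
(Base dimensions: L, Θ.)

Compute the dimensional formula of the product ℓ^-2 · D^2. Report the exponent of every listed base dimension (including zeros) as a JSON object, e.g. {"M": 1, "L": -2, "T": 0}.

Dimensional matrix (L×Θ by ℓ×ΔT×D):
  L: [ 1  0  1]
  Θ: [ 0  1  0]
  [L]: (-2)·1+(2)·1 = 0
  [Θ]: (-2)·0+(2)·0 = 0
⇒ 1 (dimensionless)

{"L": 0, "Θ": 0}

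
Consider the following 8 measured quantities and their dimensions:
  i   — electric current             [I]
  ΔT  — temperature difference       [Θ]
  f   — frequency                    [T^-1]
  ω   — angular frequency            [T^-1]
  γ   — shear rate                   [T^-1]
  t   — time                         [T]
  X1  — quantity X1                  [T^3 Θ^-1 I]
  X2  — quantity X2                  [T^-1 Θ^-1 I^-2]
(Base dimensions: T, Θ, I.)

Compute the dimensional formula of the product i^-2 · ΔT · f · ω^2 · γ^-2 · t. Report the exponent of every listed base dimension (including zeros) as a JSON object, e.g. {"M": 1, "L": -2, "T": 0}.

Write exponents as rows T,Θ,I / cols i,ΔT,f,ω,γ,t,X1,X2:
  T: [ 0  0 -1 -1 -1  1  3 -1]
  Θ: [ 0  1  0  0  0  0 -1 -1]
  I: [ 1  0  0  0  0  0  1 -2]
  [T]: (-2)·0+(1)·0+(1)·-1+(2)·-1+(-2)·-1+(1)·1 = 0
  [Θ]: (-2)·0+(1)·1+(1)·0+(2)·0+(-2)·0+(1)·0 = 1
  [I]: (-2)·1+(1)·0+(1)·0+(2)·0+(-2)·0+(1)·0 = -2
⇒ Θ I^-2

{"T": 0, "Θ": 1, "I": -2}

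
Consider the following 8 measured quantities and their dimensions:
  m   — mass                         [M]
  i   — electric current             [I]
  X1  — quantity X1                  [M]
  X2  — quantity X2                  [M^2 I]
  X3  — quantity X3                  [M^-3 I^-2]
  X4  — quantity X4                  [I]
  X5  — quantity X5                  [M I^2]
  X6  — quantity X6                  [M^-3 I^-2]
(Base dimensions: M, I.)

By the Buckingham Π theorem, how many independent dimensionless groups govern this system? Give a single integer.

6

Write exponents as rows M,I / cols m,i,X1,X2,X3,X4,X5,X6:
  M: [ 1  0  1  2 -3  0  1 -3]
  I: [ 0  1  0  1 -2  1  2 -2]
Echelon form has 2 nonzero rows (pivots: m,i)
Π count = n − r = 8 − 2 = 6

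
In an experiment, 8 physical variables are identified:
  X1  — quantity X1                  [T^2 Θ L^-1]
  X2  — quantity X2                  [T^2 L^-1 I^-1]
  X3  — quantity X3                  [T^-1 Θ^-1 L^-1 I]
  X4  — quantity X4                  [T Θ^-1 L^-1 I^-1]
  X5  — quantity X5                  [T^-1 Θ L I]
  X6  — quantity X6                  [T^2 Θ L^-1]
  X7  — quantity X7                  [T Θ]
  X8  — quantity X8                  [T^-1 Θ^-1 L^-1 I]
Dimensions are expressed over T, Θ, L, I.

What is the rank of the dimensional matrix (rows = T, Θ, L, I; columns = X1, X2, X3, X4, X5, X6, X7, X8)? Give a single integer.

Write exponents as rows T,Θ,L,I / cols X1,X2,X3,X4,X5,X6,X7,X8:
  T: [ 2  2 -1  1 -1  2  1 -1]
  Θ: [ 1  0 -1 -1  1  1  1 -1]
  L: [-1 -1 -1 -1  1 -1  0 -1]
  I: [ 0 -1  1 -1  1  0  0  1]
RREF → pivots at {X1,X2,X3} ⇒ r = 3

3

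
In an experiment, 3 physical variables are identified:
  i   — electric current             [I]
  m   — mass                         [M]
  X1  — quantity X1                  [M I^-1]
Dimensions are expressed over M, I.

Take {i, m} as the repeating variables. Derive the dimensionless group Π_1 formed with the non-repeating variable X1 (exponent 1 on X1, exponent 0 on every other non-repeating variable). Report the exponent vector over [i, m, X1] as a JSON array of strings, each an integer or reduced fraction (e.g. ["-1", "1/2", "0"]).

Dimensional matrix (M×I by i×m×X1):
  M: [ 0  1  1]
  I: [ 1  0 -1]
Row reduction gives pivot columns i,m; rank = 2
Pivot set = {i,m}, free = {X1}
RREF:
  r0: [   1    0   -1]
  r1: [   0    1    1]
Fix exponent of X1 at 1; solve each RREF row for its pivot's exponent:
  r0: exp(i) + (-1)·1 = 0 ⇒ exp(i) = 1
  r1: exp(m) + (1)·1 = 0 ⇒ exp(m) = -1
Π_1 = i · m^-1 · X1

["1", "-1", "1"]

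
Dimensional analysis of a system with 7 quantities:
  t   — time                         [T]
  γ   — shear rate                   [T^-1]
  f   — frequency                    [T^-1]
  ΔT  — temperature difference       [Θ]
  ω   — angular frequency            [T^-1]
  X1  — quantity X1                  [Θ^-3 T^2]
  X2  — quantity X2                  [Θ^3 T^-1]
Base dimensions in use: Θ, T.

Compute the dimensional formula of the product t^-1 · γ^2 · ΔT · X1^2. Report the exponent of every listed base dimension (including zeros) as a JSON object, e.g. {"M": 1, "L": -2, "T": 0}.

Exponent matrix [Θ,T] × [t,γ,f,ΔT,ω,X1,X2]:
  Θ: [ 0  0  0  1  0 -3  3]
  T: [ 1 -1 -1  0 -1  2 -1]
  [Θ]: (-1)·0+(2)·0+(1)·1+(2)·-3 = -5
  [T]: (-1)·1+(2)·-1+(1)·0+(2)·2 = 1
⇒ Θ^-5 T

{"Θ": -5, "T": 1}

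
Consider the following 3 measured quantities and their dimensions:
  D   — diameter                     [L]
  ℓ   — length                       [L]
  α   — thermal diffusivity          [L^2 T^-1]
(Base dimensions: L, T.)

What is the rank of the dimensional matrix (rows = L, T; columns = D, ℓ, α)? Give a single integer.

2

Write exponents as rows L,T / cols D,ℓ,α:
  L: [ 1  1  2]
  T: [ 0  0 -1]
Row reduction gives pivot columns D,α; rank = 2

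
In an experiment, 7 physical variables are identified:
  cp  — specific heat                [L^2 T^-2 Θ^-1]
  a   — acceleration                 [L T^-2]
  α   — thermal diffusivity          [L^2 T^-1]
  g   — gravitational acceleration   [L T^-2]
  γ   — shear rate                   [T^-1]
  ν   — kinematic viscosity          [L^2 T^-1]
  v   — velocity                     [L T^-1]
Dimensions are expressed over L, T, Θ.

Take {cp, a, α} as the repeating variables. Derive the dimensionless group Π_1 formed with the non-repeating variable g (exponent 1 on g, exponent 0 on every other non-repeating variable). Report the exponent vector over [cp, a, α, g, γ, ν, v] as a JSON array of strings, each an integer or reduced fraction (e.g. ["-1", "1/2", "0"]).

Exponent matrix [L,T,Θ] × [cp,a,α,g,γ,ν,v]:
  L: [ 2  1  2  1  0  2  1]
  T: [-2 -2 -1 -2 -1 -1 -1]
  Θ: [-1  0  0  0  0  0  0]
RREF → pivots at {cp,a,α} ⇒ r = 3
Repeat: cp,a,α; free: g,γ,ν,v
RREF:
  r0: [   1    0    0    0    0    0    0]
  r1: [   0    1    0    1  2/3    0  1/3]
  r2: [   0    0    1    0 -1/3    1  1/3]
Fix exponent of g at 1, γ at 0, ν at 0, v at 0; solve each RREF row for its pivot's exponent:
  r0: exp(cp) + (0)·1 = 0 ⇒ exp(cp) = 0
  r1: exp(a) + (1)·1 = 0 ⇒ exp(a) = -1
  r2: exp(α) + (0)·1 = 0 ⇒ exp(α) = 0
Π_1 = a^-1 · g

["0", "-1", "0", "1", "0", "0", "0"]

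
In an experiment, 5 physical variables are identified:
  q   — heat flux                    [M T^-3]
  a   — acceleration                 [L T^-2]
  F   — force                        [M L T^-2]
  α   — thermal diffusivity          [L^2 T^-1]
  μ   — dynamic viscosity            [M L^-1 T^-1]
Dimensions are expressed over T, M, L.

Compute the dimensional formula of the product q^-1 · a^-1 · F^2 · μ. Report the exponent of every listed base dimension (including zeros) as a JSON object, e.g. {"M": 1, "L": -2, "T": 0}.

{"T": 0, "M": 2, "L": 0}

Exponent matrix [T,M,L] × [q,a,F,α,μ]:
  T: [-3 -2 -2 -1 -1]
  M: [ 1  0  1  0  1]
  L: [ 0  1  1  2 -1]
  [T]: (-1)·-3+(-1)·-2+(2)·-2+(1)·-1 = 0
  [M]: (-1)·1+(-1)·0+(2)·1+(1)·1 = 2
  [L]: (-1)·0+(-1)·1+(2)·1+(1)·-1 = 0
⇒ M^2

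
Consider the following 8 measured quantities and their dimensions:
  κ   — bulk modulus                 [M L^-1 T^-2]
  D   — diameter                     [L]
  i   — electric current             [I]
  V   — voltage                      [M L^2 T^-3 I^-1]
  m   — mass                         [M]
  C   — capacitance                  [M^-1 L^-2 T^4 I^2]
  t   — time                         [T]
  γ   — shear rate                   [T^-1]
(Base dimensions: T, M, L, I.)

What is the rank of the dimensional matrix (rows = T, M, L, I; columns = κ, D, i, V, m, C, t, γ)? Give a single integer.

Write exponents as rows T,M,L,I / cols κ,D,i,V,m,C,t,γ:
  T: [-2  0  0 -3  0  4  1 -1]
  M: [ 1  0  0  1  1 -1  0  0]
  L: [-1  1  0  2  0 -2  0  0]
  I: [ 0  0  1 -1  0  2  0  0]
Echelon form has 4 nonzero rows (pivots: κ,D,i,V)

4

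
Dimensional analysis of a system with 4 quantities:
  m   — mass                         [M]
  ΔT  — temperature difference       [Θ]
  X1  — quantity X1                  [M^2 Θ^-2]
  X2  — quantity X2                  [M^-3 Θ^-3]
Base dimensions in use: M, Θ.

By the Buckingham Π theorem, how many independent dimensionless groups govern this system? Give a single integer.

2

Exponent matrix [M,Θ] × [m,ΔT,X1,X2]:
  M: [ 1  0  2 -3]
  Θ: [ 0  1 -2 -3]
Row reduction gives pivot columns m,ΔT; rank = 2
n=4, r=2 ⇒ 2 dimensionless groups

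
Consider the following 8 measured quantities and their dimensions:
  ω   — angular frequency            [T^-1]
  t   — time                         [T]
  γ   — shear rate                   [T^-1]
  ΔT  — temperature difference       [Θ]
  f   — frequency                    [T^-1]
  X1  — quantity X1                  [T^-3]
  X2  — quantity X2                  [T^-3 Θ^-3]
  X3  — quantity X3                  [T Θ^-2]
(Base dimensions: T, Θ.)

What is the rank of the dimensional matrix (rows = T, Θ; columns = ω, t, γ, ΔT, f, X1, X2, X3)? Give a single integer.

Exponent matrix [T,Θ] × [ω,t,γ,ΔT,f,X1,X2,X3]:
  T: [-1  1 -1  0 -1 -3 -3  1]
  Θ: [ 0  0  0  1  0  0 -3 -2]
Echelon form has 2 nonzero rows (pivots: ω,ΔT)

2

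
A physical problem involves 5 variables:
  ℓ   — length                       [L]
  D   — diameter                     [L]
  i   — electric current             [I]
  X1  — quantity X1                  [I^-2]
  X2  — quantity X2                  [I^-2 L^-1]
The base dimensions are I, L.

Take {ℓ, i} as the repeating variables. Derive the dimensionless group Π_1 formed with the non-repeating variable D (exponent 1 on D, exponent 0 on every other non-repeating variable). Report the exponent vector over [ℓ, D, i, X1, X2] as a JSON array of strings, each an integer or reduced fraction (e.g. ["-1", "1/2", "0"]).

Dimensional matrix (I×L by ℓ×D×i×X1×X2):
  I: [ 0  0  1 -2 -2]
  L: [ 1  1  0  0 -1]
Row reduction gives pivot columns ℓ,i; rank = 2
Repeat: ℓ,i; free: D,X1,X2
RREF:
  r0: [   1    1    0    0   -1]
  r1: [   0    0    1   -2   -2]
Fix exponent of D at 1, X1 at 0, X2 at 0; solve each RREF row for its pivot's exponent:
  r0: exp(ℓ) + (1)·1 = 0 ⇒ exp(ℓ) = -1
  r1: exp(i) + (0)·1 = 0 ⇒ exp(i) = 0
Π_1 = ℓ^-1 · D

["-1", "1", "0", "0", "0"]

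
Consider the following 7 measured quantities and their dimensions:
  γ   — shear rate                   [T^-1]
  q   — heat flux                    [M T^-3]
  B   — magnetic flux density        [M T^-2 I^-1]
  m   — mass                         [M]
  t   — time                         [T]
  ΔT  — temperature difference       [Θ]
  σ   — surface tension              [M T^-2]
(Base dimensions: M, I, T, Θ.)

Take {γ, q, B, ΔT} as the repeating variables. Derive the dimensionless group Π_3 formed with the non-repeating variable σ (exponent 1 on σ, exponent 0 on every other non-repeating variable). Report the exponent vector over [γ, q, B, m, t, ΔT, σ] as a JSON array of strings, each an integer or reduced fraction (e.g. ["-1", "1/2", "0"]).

Dimensional matrix (M×I×T×Θ by γ×q×B×m×t×ΔT×σ):
  M: [ 0  1  1  1  0  0  1]
  I: [ 0  0 -1  0  0  0  0]
  T: [-1 -3 -2  0  1  0 -2]
  Θ: [ 0  0  0  0  0  1  0]
Echelon form has 4 nonzero rows (pivots: γ,q,B,ΔT)
Pivot set = {γ,q,B,ΔT}, free = {m,t,σ}
RREF:
  r0: [   1    0    0   -3   -1    0   -1]
  r1: [   0    1    0    1    0    0    1]
  r2: [   0    0    1    0    0    0    0]
  r3: [   0    0    0    0    0    1    0]
Fix exponent of σ at 1, m at 0, t at 0; solve each RREF row for its pivot's exponent:
  r0: exp(γ) + (-1)·1 = 0 ⇒ exp(γ) = 1
  r1: exp(q) + (1)·1 = 0 ⇒ exp(q) = -1
  r2: exp(B) + (0)·1 = 0 ⇒ exp(B) = 0
  r3: exp(ΔT) + (0)·1 = 0 ⇒ exp(ΔT) = 0
Π_3 = γ · q^-1 · σ

["1", "-1", "0", "0", "0", "0", "1"]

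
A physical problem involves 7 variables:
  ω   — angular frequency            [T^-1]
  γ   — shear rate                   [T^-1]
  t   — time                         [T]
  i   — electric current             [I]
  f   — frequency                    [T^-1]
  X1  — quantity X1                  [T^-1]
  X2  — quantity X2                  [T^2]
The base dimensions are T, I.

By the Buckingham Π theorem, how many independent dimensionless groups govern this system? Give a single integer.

5

Dimensional matrix (T×I by ω×γ×t×i×f×X1×X2):
  T: [-1 -1  1  0 -1 -1  2]
  I: [ 0  0  0  1  0  0  0]
Row reduction gives pivot columns ω,i; rank = 2
7 vars − rank 2 = 5 Π groups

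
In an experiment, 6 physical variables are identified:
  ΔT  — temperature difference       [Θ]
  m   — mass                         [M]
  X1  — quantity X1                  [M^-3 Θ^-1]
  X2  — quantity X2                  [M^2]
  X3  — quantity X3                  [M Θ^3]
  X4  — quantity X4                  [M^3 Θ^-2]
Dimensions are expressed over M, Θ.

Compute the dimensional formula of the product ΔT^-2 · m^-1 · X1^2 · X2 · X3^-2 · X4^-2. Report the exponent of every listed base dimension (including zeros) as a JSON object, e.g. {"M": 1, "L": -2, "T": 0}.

{"M": -13, "Θ": -6}

Write exponents as rows M,Θ / cols ΔT,m,X1,X2,X3,X4:
  M: [ 0  1 -3  2  1  3]
  Θ: [ 1  0 -1  0  3 -2]
  [M]: (-2)·0+(-1)·1+(2)·-3+(1)·2+(-2)·1+(-2)·3 = -13
  [Θ]: (-2)·1+(-1)·0+(2)·-1+(1)·0+(-2)·3+(-2)·-2 = -6
⇒ M^-13 Θ^-6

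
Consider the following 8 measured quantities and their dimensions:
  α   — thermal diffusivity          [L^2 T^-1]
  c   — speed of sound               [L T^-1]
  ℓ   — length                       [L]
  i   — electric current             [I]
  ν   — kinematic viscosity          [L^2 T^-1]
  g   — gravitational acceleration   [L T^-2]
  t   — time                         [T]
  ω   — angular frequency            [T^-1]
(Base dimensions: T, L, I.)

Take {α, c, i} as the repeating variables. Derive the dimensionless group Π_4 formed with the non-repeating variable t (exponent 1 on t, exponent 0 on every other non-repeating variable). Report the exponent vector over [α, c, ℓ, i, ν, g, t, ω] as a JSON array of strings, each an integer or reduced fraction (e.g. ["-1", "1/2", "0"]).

Write exponents as rows T,L,I / cols α,c,ℓ,i,ν,g,t,ω:
  T: [-1 -1  0  0 -1 -2  1 -1]
  L: [ 2  1  1  0  2  1  0  0]
  I: [ 0  0  0  1  0  0  0  0]
RREF → pivots at {α,c,i} ⇒ r = 3
Repeat: α,c,i; free: ℓ,ν,g,t,ω
RREF:
  r0: [   1    0    1    0    1   -1    1   -1]
  r1: [   0    1   -1    0    0    3   -2    2]
  r2: [   0    0    0    1    0    0    0    0]
Fix exponent of t at 1, ℓ at 0, ν at 0, g at 0, ω at 0; solve each RREF row for its pivot's exponent:
  r0: exp(α) + (1)·1 = 0 ⇒ exp(α) = -1
  r1: exp(c) + (-2)·1 = 0 ⇒ exp(c) = 2
  r2: exp(i) + (0)·1 = 0 ⇒ exp(i) = 0
Π_4 = α^-1 · c^2 · t

["-1", "2", "0", "0", "0", "0", "1", "0"]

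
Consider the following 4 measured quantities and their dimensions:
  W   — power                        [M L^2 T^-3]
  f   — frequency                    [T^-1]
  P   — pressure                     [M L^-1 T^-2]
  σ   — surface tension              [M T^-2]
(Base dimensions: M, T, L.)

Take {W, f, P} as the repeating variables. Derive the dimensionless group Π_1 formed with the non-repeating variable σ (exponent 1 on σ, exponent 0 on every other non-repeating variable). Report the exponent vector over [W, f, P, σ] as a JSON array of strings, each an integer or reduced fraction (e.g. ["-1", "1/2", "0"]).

["-1/3", "1/3", "-2/3", "1"]

Dimensional matrix (M×T×L by W×f×P×σ):
  M: [ 1  0  1  1]
  T: [-3 -1 -2 -2]
  L: [ 2  0 -1  0]
Row reduction gives pivot columns W,f,P; rank = 3
Repeat: W,f,P; free: σ
RREF:
  r0: [   1    0    0  1/3]
  r1: [   0    1    0 -1/3]
  r2: [   0    0    1  2/3]
Fix exponent of σ at 1; solve each RREF row for its pivot's exponent:
  r0: exp(W) + (1/3)·1 = 0 ⇒ exp(W) = -1/3
  r1: exp(f) + (-1/3)·1 = 0 ⇒ exp(f) = 1/3
  r2: exp(P) + (2/3)·1 = 0 ⇒ exp(P) = -2/3
Π_1 = W^(-1/3) · f^(1/3) · P^(-2/3) · σ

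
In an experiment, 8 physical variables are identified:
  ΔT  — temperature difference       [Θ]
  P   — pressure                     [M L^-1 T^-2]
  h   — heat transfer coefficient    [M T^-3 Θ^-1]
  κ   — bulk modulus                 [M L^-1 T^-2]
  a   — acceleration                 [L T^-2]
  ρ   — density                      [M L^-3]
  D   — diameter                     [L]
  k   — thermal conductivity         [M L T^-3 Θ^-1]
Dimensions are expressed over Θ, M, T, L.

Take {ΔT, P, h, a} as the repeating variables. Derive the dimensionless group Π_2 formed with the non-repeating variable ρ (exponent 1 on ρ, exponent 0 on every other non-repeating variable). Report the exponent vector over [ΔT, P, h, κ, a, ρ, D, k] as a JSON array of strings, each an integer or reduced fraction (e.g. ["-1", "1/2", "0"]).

Dimensional matrix (Θ×M×T×L by ΔT×P×h×κ×a×ρ×D×k):
  Θ: [ 1  0 -1  0  0  0  0 -1]
  M: [ 0  1  1  1  0  1  0  1]
  T: [ 0 -2 -3 -2 -2  0  0 -3]
  L: [ 0 -1  0 -1  1 -3  1  1]
Row reduction gives pivot columns ΔT,P,h,a; rank = 4
Repeat: ΔT,P,h,a; free: κ,ρ,D,k
RREF:
  r0: [   1    0    0    0    0   -2    2    2]
  r1: [   0    1    0    1    0    3   -2   -2]
  r2: [   0    0    1    0    0   -2    2    3]
  r3: [   0    0    0    0    1    0   -1   -1]
Fix exponent of ρ at 1, κ at 0, D at 0, k at 0; solve each RREF row for its pivot's exponent:
  r0: exp(ΔT) + (-2)·1 = 0 ⇒ exp(ΔT) = 2
  r1: exp(P) + (3)·1 = 0 ⇒ exp(P) = -3
  r2: exp(h) + (-2)·1 = 0 ⇒ exp(h) = 2
  r3: exp(a) + (0)·1 = 0 ⇒ exp(a) = 0
Π_2 = ΔT^2 · P^-3 · h^2 · ρ

["2", "-3", "2", "0", "0", "1", "0", "0"]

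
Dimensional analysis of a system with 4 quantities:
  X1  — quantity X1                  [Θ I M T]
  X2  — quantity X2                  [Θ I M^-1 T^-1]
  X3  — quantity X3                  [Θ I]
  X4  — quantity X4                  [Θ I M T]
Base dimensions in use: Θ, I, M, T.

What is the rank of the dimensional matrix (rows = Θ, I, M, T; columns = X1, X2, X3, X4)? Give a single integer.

Exponent matrix [Θ,I,M,T] × [X1,X2,X3,X4]:
  Θ: [ 1  1  1  1]
  I: [ 1  1  1  1]
  M: [ 1 -1  0  1]
  T: [ 1 -1  0  1]
Row reduction gives pivot columns X1,X2; rank = 2

2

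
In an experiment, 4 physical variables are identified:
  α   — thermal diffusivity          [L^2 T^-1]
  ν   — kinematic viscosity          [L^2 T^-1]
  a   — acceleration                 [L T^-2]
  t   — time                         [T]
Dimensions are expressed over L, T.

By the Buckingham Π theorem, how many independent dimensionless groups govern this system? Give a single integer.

2

Dimensional matrix (L×T by α×ν×a×t):
  L: [ 2  2  1  0]
  T: [-1 -1 -2  1]
Echelon form has 2 nonzero rows (pivots: α,a)
4 vars − rank 2 = 2 Π groups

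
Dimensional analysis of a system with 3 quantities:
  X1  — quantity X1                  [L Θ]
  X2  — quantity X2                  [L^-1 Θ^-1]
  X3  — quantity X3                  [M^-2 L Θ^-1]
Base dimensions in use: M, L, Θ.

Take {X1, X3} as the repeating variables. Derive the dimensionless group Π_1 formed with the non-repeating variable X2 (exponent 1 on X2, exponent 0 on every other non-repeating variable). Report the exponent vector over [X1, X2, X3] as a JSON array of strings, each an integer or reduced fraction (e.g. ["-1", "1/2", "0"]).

Exponent matrix [M,L,Θ] × [X1,X2,X3]:
  M: [ 0  0 -2]
  L: [ 1 -1  1]
  Θ: [ 1 -1 -1]
RREF → pivots at {X1,X3} ⇒ r = 2
Repeat: X1,X3; free: X2
RREF:
  r0: [   1   -1    0]
  r1: [   0    0    1]
  r2: [   0    0    0]
Fix exponent of X2 at 1; solve each RREF row for its pivot's exponent:
  r0: exp(X1) + (-1)·1 = 0 ⇒ exp(X1) = 1
  r1: exp(X3) + (0)·1 = 0 ⇒ exp(X3) = 0
Π_1 = X1 · X2

["1", "1", "0"]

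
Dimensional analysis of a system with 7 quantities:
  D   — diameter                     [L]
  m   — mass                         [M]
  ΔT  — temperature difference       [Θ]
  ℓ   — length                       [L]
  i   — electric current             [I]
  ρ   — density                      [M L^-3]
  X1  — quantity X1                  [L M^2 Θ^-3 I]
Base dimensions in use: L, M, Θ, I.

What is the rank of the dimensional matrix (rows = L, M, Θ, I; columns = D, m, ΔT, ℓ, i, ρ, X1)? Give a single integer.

Write exponents as rows L,M,Θ,I / cols D,m,ΔT,ℓ,i,ρ,X1:
  L: [ 1  0  0  1  0 -3  1]
  M: [ 0  1  0  0  0  1  2]
  Θ: [ 0  0  1  0  0  0 -3]
  I: [ 0  0  0  0  1  0  1]
Echelon form has 4 nonzero rows (pivots: D,m,ΔT,i)

4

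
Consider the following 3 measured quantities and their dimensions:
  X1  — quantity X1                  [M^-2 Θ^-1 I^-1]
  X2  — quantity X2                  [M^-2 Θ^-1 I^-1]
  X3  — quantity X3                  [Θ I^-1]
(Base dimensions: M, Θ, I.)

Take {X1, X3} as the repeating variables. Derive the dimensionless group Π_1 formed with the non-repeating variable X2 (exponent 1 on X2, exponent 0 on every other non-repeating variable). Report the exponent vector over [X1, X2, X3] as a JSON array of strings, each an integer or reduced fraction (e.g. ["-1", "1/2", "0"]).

Write exponents as rows M,Θ,I / cols X1,X2,X3:
  M: [-2 -2  0]
  Θ: [-1 -1  1]
  I: [-1 -1 -1]
Row reduction gives pivot columns X1,X3; rank = 2
Pivot set = {X1,X3}, free = {X2}
RREF:
  r0: [   1    1    0]
  r1: [   0    0    1]
  r2: [   0    0    0]
Fix exponent of X2 at 1; solve each RREF row for its pivot's exponent:
  r0: exp(X1) + (1)·1 = 0 ⇒ exp(X1) = -1
  r1: exp(X3) + (0)·1 = 0 ⇒ exp(X3) = 0
Π_1 = X1^-1 · X2

["-1", "1", "0"]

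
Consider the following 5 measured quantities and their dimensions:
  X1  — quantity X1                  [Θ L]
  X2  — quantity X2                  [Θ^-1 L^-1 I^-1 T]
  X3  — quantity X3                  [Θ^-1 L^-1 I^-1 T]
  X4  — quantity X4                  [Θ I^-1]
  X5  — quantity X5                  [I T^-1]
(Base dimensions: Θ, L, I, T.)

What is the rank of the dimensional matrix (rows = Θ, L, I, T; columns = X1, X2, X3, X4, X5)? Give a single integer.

Write exponents as rows Θ,L,I,T / cols X1,X2,X3,X4,X5:
  Θ: [ 1 -1 -1  1  0]
  L: [ 1 -1 -1  0  0]
  I: [ 0 -1 -1 -1  1]
  T: [ 0  1  1  0 -1]
Row reduction gives pivot columns X1,X2,X4; rank = 3

3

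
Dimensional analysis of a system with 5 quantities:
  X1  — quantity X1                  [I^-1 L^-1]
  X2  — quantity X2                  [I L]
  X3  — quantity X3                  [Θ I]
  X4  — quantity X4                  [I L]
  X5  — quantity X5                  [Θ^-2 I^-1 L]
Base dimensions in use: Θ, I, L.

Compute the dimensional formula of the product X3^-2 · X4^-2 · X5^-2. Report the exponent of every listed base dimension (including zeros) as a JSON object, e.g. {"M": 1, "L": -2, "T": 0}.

Dimensional matrix (Θ×I×L by X1×X2×X3×X4×X5):
  Θ: [ 0  0  1  0 -2]
  I: [-1  1  1  1 -1]
  L: [-1  1  0  1  1]
  [Θ]: (-2)·1+(-2)·0+(-2)·-2 = 2
  [I]: (-2)·1+(-2)·1+(-2)·-1 = -2
  [L]: (-2)·0+(-2)·1+(-2)·1 = -4
⇒ Θ^2 I^-2 L^-4

{"Θ": 2, "I": -2, "L": -4}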